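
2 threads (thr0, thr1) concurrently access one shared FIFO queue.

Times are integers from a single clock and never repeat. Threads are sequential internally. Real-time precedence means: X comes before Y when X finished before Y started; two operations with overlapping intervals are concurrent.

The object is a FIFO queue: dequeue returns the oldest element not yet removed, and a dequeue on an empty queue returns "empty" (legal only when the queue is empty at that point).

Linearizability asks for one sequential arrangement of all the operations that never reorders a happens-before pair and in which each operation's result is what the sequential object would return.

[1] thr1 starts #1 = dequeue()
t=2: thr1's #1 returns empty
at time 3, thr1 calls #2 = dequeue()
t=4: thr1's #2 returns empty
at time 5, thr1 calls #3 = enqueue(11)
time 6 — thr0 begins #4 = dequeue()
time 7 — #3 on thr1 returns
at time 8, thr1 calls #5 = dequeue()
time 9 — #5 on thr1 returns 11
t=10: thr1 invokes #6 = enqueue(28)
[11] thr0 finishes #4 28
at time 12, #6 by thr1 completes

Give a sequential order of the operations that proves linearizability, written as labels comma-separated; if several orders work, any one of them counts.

1. #1 dequeue() → empty, leaving queue <>
2. #2 dequeue() → empty, leaving queue <>
3. #3 enqueue(11), leaving queue <11>
4. #5 dequeue() → 11, leaving queue <>
5. #6 enqueue(28), leaving queue <28>
6. #4 dequeue() → 28, leaving queue <>

#1, #2, #3, #5, #6, #4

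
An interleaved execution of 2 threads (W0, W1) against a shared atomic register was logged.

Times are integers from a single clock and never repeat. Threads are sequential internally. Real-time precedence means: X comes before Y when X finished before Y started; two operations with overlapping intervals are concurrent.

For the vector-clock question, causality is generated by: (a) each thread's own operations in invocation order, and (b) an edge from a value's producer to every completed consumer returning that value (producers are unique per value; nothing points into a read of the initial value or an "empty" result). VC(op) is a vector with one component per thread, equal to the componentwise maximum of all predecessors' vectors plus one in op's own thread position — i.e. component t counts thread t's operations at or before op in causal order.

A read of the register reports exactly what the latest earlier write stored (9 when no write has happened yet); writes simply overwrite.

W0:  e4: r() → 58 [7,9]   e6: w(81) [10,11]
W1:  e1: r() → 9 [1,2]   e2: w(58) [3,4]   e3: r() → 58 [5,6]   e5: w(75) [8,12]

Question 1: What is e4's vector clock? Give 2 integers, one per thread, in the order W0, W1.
e1, invoked 1, has no incoming edges; only W1's bump applies → (0, 1)
invoked at 3, e2 merges VC(e1)=(0, 1) and bumps W1's slot → (0, 2)
invoked at 5, e3 merges VC(e2)=(0, 2) and bumps W1's slot → (0, 3)
invoked at 7, e4 merges VC(e2)=(0, 2) and bumps W0's slot → (1, 2)
invoked at 8, e5 merges VC(e3)=(0, 3) and bumps W1's slot → (0, 4)
invoked at 10, e6 merges VC(e4)=(1, 2) and bumps W0's slot → (2, 2)
target: VC(e4) = (1, 2)

(1, 2)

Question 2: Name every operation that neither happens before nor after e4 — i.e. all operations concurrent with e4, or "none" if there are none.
overlap test against e4 [7,9]: concurrent iff the interval meets 7..9
e1 [1,2]: before
e2 [3,4]: before
e3 [5,6]: before
e5 [8,12]: concurrent
e6 [10,11]: after

e5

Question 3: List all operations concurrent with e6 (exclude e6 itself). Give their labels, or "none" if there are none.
e6 spans [10,11]: anything still running between times 10 and 11 counts as concurrent
e1 [1,2]: before
e2 [3,4]: before
e3 [5,6]: before
e4 [7,9]: before
e5 [8,12]: concurrent

e5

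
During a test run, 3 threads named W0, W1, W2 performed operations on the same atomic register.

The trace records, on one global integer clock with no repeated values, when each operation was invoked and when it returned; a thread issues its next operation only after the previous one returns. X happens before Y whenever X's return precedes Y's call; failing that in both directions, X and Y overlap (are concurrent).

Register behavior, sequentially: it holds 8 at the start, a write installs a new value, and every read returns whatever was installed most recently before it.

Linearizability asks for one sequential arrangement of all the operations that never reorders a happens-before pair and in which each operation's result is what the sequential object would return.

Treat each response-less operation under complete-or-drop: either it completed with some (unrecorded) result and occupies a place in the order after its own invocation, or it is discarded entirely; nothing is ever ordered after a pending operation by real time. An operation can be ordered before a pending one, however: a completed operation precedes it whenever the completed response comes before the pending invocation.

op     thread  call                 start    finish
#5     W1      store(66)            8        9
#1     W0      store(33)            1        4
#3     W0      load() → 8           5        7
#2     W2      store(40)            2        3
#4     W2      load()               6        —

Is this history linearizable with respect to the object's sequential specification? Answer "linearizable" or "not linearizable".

not linearizable

through event 6 a valid linearization exists; event 7 (#3 responding at time 7) ends that
all 2 real-time-respecting orders fail — 3 completed atomic register operations, no legal replay
no escape via the 1 pending operation (#4): every completion choice fails
one such order, #1, #2, #3 (pending dropped), breaks at step 3 where #3 load() → 8 is illegal
one such order, #2, #1, #3 (pending dropped), breaks at step 3 where #3 load() → 8 is illegal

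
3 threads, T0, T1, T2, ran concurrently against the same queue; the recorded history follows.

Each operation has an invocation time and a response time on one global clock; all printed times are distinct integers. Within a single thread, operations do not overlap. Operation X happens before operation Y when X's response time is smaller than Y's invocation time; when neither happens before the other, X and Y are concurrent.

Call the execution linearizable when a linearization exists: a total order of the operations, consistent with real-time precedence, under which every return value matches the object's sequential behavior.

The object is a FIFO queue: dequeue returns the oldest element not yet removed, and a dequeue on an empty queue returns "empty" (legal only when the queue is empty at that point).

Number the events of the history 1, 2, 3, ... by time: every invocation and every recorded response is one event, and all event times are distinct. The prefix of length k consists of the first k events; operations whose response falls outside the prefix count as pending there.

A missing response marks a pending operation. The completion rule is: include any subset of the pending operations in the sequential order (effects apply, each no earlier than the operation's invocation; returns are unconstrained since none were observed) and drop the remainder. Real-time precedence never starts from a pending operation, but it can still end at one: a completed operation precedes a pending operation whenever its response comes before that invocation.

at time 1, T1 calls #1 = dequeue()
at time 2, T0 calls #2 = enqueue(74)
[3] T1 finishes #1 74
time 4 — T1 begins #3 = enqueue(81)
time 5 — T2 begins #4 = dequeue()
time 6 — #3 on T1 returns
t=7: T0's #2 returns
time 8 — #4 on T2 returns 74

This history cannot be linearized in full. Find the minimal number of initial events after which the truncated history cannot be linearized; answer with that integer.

events 1..7 are still linearizable — one witness is #2, #1, #3:
1. #2 enqueue(74), leaving queue <74>
2. #1 dequeue() → 74, leaving queue <>
3. #3 enqueue(81), leaving queue <81>
once event 8 joins (#4's response, time 8), exhaustive search finds no witness
one such order, #1, #2, #3, #4, breaks at step 1 where #1 dequeue() → 74 is illegal
one such order, #1, #2, #4, #3, breaks at step 1 where #1 dequeue() → 74 is illegal

8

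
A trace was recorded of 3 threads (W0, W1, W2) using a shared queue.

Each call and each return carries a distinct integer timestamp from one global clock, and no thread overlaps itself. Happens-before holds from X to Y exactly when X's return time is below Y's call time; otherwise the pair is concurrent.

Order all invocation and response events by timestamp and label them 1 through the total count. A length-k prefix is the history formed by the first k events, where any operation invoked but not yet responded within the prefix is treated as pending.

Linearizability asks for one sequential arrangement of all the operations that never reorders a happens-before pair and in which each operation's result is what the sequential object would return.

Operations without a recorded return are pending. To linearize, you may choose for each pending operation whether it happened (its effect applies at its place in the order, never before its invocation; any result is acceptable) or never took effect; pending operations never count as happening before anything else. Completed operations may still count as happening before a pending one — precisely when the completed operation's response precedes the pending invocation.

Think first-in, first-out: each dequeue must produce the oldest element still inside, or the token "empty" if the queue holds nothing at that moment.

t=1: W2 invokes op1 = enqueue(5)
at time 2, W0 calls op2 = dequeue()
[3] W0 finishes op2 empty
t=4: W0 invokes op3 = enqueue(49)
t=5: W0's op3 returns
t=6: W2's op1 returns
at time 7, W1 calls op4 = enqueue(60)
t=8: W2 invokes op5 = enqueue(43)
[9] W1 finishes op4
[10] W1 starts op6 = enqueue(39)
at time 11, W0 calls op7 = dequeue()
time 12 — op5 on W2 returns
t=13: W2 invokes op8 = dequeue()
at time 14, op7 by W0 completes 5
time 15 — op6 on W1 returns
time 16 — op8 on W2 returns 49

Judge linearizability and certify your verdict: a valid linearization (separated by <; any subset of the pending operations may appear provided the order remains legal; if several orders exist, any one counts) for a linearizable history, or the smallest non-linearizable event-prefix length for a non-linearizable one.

linearizable — witness: op2 < op1 < op3 < op4 < op5 < op6 < op7 < op8

step 1: op2 dequeue() → empty — queue <>
step 2: op1 enqueue(5) — queue <5>
step 3: op3 enqueue(49) — queue <5,49>
step 4: op4 enqueue(60) — queue <5,49,60>
step 5: op5 enqueue(43) — queue <5,49,60,43>
step 6: op6 enqueue(39) — queue <5,49,60,43,39>
step 7: op7 dequeue() → 5 — queue <49,60,43,39>
step 8: op8 dequeue() → 49 — queue <60,43,39>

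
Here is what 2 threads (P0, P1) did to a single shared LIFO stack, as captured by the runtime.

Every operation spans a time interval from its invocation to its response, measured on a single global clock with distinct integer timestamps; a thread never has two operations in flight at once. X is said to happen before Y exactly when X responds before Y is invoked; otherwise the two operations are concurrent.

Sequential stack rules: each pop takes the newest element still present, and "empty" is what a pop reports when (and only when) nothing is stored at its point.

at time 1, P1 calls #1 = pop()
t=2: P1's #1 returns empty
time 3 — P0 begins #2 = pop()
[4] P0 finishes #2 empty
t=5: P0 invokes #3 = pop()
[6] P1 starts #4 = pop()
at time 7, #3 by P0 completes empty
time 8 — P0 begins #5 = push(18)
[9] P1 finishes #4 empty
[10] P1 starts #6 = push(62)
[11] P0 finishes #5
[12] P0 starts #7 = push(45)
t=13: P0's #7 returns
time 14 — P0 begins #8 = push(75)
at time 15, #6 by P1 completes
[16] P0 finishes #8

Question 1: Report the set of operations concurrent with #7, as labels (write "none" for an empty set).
#6

concurrent with #7 ([12,13]): every op whose interval crosses 12..13
#1 [1,2]: before
#2 [3,4]: before
#3 [5,7]: before
#4 [6,9]: before
#5 [8,11]: before
#6 [10,15]: concurrent
#8 [14,16]: after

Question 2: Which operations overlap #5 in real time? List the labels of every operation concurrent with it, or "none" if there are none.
#4, #6

#5 spans [8,11]: anything still running between times 8 and 11 counts as concurrent
#1 [1,2]: before
#2 [3,4]: before
#3 [5,7]: before
#4 [6,9]: concurrent
#6 [10,15]: concurrent
#7 [12,13]: after
#8 [14,16]: after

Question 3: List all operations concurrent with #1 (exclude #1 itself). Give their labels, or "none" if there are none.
none

#1 spans [1,2]; an op avoiding the whole window 1..2 is ordered, any other is concurrent
#2 [3,4]: after
#3 [5,7]: after
#4 [6,9]: after
#5 [8,11]: after
#6 [10,15]: after
#7 [12,13]: after
#8 [14,16]: after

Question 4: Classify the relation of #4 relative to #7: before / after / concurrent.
before

#4 spans [6,9], #7 spans [12,13]
resp(#4)=9 < inv(#7)=12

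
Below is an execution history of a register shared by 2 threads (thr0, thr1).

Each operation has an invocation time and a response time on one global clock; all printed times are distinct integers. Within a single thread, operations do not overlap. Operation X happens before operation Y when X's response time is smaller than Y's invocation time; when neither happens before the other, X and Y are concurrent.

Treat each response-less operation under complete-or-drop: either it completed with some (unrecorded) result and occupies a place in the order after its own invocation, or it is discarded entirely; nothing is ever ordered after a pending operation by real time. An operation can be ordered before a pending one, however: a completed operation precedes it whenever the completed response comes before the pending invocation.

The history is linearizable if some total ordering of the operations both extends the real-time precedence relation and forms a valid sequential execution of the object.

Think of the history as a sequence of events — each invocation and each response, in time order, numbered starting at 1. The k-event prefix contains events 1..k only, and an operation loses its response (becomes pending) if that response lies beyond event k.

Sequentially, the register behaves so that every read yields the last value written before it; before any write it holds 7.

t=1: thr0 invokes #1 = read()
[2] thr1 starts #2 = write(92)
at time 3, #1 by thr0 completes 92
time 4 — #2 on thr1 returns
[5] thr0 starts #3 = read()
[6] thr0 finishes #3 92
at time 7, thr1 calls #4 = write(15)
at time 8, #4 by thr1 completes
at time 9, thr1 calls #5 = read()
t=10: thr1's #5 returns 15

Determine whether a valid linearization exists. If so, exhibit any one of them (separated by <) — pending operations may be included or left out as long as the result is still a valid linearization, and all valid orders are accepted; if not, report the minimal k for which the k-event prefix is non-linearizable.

step 1: #2 write(92) — value 92
step 2: #1 read() → 92 — value 92
step 3: #3 read() → 92 — value 92
step 4: #4 write(15) — value 15
step 5: #5 read() → 15 — value 15

linearizable — witness: #2 < #1 < #3 < #4 < #5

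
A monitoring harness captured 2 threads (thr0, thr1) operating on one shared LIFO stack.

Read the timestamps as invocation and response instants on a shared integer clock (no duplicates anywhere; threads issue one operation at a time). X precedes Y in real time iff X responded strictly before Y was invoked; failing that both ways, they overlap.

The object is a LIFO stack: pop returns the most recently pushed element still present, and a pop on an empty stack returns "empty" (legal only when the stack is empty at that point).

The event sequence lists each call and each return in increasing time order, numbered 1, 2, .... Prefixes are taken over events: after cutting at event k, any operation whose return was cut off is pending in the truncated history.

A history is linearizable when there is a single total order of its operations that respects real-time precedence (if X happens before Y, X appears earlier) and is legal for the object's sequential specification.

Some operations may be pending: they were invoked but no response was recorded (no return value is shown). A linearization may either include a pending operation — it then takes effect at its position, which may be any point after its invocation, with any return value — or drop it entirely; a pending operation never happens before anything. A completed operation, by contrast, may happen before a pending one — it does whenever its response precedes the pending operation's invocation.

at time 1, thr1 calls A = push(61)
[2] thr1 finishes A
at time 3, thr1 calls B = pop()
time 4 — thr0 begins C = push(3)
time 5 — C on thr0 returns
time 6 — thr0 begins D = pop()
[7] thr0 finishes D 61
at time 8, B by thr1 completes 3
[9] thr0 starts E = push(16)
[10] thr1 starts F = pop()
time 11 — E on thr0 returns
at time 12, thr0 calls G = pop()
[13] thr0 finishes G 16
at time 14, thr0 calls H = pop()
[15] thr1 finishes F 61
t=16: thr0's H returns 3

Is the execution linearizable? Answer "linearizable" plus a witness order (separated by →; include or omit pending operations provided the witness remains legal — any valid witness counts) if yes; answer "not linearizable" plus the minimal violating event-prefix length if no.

not linearizable — minimal violating prefix: 15 events

prefix check: 1..14 passes, 1..15 fails once F's time-15 response joins
all 9 real-time-respecting orders fail — 7 completed LIFO stack operations, no legal replay
every completion of the 1 pending operation (H) was checked; none linearizes
e.g. A, B, C, D, E, F, G (pending dropped): illegal at step 2, since B pop() → 3 cannot apply there
e.g. A, B, C, D, E, G, F (pending dropped): illegal at step 2, since B pop() → 3 cannot apply there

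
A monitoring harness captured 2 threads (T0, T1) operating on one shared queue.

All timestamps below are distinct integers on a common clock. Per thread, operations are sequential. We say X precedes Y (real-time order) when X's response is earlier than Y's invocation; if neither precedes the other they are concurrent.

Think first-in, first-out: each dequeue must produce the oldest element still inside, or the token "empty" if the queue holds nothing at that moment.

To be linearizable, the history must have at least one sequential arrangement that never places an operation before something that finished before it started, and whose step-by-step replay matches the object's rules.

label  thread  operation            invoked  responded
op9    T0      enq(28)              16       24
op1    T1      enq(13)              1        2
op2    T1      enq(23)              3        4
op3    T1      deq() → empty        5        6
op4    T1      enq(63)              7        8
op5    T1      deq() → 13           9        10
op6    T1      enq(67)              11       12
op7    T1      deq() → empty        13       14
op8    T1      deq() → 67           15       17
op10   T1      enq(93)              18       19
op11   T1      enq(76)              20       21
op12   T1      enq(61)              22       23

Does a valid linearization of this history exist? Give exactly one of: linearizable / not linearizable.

not linearizable

through event 5 a valid linearization exists; event 6 (op3 responding at time 6) ends that
exhaustive check: the 3 completed queue ops admit one real-time order; illegal
e.g. op1, op2, op3: illegal at step 3, since op3 deq() → empty cannot apply there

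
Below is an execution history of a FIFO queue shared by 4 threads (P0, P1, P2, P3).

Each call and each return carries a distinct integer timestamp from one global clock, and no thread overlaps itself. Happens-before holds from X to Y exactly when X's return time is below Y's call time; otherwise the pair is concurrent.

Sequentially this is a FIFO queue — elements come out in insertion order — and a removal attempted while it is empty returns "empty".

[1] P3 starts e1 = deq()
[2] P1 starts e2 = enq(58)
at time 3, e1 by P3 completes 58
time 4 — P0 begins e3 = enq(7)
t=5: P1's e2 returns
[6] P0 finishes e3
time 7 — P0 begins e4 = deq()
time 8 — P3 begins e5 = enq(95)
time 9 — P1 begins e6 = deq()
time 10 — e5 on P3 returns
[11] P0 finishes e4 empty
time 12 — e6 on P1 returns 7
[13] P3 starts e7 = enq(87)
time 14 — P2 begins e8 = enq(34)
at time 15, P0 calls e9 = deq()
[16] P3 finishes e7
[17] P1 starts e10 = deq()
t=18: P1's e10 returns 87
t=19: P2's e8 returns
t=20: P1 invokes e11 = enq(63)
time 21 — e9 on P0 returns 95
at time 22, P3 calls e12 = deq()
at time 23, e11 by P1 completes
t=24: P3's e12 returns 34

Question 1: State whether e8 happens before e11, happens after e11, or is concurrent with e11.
Answer: before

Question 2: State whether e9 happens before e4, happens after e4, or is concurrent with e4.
Answer: after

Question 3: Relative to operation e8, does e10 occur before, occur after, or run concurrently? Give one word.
Answer: concurrent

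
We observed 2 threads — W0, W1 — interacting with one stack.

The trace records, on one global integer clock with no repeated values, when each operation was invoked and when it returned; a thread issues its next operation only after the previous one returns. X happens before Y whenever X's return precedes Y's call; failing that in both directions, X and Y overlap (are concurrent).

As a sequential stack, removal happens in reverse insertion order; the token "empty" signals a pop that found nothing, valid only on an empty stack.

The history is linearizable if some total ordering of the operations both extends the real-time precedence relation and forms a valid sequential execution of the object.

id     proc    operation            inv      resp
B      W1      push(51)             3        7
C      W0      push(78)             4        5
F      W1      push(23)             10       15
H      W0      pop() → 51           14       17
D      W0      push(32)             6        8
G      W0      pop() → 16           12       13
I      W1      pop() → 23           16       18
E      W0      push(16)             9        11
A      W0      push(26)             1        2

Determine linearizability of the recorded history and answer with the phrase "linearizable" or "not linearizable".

one valid linearization: A, C, D, B, E, G, F, I, H
1. A push(26), leaving stack <26>
2. C push(78), leaving stack <26,78>
3. D push(32), leaving stack <26,78,32>
4. B push(51), leaving stack <26,78,32,51>
5. E push(16), leaving stack <26,78,32,51,16>
6. G pop() → 16, leaving stack <26,78,32,51>
7. F push(23), leaving stack <26,78,32,51,23>
8. I pop() → 23, leaving stack <26,78,32,51>
9. H pop() → 51, leaving stack <26,78,32>

linearizable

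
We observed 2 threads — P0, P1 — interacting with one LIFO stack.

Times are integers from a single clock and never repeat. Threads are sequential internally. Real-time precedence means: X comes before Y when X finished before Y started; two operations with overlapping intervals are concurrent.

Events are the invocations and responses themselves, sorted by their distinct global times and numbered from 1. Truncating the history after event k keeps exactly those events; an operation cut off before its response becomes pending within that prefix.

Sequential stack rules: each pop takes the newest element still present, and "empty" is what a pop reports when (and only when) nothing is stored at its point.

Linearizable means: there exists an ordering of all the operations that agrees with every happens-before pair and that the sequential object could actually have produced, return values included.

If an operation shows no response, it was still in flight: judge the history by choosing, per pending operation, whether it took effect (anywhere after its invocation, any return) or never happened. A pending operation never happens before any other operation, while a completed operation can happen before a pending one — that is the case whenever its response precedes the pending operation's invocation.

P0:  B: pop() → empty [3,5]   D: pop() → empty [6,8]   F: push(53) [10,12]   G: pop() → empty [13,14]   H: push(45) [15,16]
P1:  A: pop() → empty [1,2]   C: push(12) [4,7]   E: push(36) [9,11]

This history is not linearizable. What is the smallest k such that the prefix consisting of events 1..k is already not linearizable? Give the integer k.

events 1..13 are still linearizable — one witness is A, B, D, C, E, F:
step 1: A pop() → empty — stack <>
step 2: B pop() → empty — stack <>
step 3: D pop() → empty — stack <>
step 4: C push(12) — stack <12>
step 5: E push(36) — stack <12,36>
step 6: F push(53) — stack <12,36,53>
once event 14 joins (G's response, time 14), exhaustive search finds no witness
for example A, B, C, D, E, F, G fails at step 4: D pop() → empty is not legal there
for example A, B, C, D, F, E, G fails at step 4: D pop() → empty is not legal there

14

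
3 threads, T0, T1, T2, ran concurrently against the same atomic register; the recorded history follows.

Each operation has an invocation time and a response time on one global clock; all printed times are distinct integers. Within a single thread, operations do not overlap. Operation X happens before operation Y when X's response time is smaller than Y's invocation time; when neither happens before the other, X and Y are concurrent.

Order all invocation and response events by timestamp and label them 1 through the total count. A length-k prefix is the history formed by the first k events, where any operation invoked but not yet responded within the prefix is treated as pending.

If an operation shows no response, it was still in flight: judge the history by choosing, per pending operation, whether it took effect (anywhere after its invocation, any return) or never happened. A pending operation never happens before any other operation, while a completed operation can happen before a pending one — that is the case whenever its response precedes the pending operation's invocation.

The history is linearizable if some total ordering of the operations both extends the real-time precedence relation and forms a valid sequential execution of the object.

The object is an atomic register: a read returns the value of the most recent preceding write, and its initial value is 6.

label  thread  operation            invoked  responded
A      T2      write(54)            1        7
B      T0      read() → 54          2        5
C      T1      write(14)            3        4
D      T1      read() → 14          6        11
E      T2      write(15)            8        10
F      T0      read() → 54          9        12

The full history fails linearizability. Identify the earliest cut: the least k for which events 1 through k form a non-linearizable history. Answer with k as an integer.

one valid order for events 1..11 is A, B, C, D, E:
1. A write(54), leaving value 54
2. B read() → 54, leaving value 54
3. C write(14), leaving value 14
4. D read() → 14, leaving value 14
5. E write(15), leaving value 15
event 12 — F's response, time 12 — after it, nothing linearizes
for example A, B, C, D, E, F fails at step 6: F read() → 54 is not legal there
for example A, B, C, D, F, E fails at step 5: F read() → 54 is not legal there

12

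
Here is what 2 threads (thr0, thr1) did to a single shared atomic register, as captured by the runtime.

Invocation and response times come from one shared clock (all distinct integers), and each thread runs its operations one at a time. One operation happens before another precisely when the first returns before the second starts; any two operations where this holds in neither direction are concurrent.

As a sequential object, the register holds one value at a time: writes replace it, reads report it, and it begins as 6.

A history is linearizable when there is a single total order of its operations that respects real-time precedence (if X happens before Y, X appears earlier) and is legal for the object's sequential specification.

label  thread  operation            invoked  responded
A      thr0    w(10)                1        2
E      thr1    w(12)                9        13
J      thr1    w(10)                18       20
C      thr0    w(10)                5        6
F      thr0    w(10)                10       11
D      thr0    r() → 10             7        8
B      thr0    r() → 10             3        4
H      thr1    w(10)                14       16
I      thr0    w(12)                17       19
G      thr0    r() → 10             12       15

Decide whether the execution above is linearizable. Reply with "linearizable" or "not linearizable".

linearizable

a witness: A, B, C, D, E, F, G, H, I, J
after step 1 (A w(10)): value 10
after step 2 (B r() → 10): value 10
after step 3 (C w(10)): value 10
after step 4 (D r() → 10): value 10
after step 5 (E w(12)): value 12
after step 6 (F w(10)): value 10
after step 7 (G r() → 10): value 10
after step 8 (H w(10)): value 10
after step 9 (I w(12)): value 12
after step 10 (J w(10)): value 10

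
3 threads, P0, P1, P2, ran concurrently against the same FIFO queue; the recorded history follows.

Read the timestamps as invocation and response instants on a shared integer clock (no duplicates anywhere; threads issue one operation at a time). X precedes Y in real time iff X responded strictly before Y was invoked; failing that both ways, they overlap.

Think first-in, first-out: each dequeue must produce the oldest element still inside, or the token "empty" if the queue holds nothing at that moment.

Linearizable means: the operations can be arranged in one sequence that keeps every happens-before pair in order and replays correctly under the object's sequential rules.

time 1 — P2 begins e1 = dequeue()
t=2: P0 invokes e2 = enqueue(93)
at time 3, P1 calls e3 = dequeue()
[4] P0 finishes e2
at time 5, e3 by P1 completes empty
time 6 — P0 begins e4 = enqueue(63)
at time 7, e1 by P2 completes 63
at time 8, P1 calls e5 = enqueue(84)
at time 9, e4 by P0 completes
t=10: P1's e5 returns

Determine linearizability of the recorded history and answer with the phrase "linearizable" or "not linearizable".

not linearizable

events 1..6 are fine; event 7 — the response of e1 at time 7 — makes the prefix non-linearizable
real-time-consistent orders of the 3 completed operations: 6 — all fail the FIFO queue replay
no completion choice of the 1 pending operation (e4) rescues it — every subset was tried
take e1, e2, e3 (pending dropped): step 1 already fails, because e1 dequeue() → 63 cannot occur there
take e1, e3, e2 (pending dropped): step 1 already fails, because e1 dequeue() → 63 cannot occur there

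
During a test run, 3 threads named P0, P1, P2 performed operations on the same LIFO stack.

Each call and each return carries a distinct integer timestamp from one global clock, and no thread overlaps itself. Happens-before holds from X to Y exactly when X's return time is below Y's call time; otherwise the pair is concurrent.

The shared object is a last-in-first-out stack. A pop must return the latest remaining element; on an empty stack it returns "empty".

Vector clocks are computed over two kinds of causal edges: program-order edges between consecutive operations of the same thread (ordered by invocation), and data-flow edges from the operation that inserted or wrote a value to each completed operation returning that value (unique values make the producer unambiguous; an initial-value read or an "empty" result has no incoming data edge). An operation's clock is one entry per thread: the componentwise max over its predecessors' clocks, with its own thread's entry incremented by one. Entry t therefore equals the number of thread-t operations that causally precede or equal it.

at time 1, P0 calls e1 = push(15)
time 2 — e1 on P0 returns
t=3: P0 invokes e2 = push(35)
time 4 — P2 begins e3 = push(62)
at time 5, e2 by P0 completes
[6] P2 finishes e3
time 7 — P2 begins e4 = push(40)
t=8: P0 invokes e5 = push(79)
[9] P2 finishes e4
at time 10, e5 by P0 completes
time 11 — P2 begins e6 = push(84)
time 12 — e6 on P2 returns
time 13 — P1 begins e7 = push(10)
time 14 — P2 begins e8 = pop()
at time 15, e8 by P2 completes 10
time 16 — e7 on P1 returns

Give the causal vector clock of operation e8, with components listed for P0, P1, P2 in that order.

(0, 1, 4)

e3 (invocation 4): nothing precedes it; P2's component alone gives (0, 0, 1)
e7 (invocation 13): nothing precedes it; P1's component alone gives (0, 1, 0)
e1 (invocation 1): nothing precedes it; P0's component alone gives (1, 0, 0)
from VC(e3)=(0, 0, 1), e4 (invoked 7) maxes components and bumps P2 → (0, 0, 2)
from VC(e1)=(1, 0, 0), e2 (invoked 3) maxes components and bumps P0 → (2, 0, 0)
from VC(e4)=(0, 0, 2), e6 (invoked 11) maxes components and bumps P2 → (0, 0, 3)
from VC(e2)=(2, 0, 0), e5 (invoked 8) maxes components and bumps P0 → (3, 0, 0)
from VC(e6)=(0, 0, 3), VC(e7)=(0, 1, 0), e8 (invoked 14) maxes components and bumps P2 → (0, 1, 4)
target: VC(e8) = (0, 1, 4)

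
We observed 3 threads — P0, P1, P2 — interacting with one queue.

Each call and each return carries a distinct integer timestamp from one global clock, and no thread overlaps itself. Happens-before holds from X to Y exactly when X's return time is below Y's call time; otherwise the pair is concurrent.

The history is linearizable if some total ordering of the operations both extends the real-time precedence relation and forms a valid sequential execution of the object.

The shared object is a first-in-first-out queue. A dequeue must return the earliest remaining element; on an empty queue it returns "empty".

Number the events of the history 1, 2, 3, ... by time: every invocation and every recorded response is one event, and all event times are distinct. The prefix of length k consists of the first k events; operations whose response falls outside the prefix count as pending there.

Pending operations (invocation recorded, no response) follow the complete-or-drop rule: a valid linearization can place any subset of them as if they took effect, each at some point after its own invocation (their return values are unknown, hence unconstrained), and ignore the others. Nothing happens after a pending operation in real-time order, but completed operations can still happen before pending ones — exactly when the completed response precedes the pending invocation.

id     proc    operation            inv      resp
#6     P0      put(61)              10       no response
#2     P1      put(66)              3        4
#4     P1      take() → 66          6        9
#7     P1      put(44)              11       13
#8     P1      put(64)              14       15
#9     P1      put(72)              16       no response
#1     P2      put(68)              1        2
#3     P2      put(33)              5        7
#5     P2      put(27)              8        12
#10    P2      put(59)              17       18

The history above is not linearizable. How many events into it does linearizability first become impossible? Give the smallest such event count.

9

a valid linearization of events 1..8 exists, for instance #1, #2, #3:
1. #1 put(68), leaving queue <68>
2. #2 put(66), leaving queue <68,66>
3. #3 put(33), leaving queue <68,66,33>
include event 9 — #4 responding at 9 — and every candidate order breaks
completion choices over the 1 pending operation (#5) were checked; none helps
one such order, #1, #2, #3, #4 (pending dropped), breaks at step 4 where #4 take() → 66 is illegal
one such order, #1, #2, #4, #3 (pending dropped), breaks at step 3 where #4 take() → 66 is illegal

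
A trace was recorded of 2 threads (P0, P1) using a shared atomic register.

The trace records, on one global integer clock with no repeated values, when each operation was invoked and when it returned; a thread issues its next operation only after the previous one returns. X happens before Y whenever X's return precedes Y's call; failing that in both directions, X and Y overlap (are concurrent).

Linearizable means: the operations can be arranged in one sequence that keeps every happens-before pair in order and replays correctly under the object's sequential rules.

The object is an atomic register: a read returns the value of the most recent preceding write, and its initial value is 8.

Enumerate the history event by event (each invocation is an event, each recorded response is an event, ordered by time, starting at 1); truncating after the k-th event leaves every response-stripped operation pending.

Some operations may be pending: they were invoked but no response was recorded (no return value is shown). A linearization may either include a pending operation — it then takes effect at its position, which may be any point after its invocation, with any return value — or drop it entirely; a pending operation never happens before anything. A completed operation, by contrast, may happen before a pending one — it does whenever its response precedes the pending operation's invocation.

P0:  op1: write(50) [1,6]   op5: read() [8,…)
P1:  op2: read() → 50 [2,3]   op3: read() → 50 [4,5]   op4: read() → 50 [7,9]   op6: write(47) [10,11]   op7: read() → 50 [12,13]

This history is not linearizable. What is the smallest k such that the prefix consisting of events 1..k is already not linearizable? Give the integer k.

one valid order for events 1..12 is op1, op2, op3, op4, op5, op6:
after step 1 (op1 write(50)): value 50
after step 2 (op2 read() → 50): value 50
after step 3 (op3 read() → 50): value 50
after step 4 (op4 read() → 50): value 50
after step 5 (op5 read() (pending, included)): value 50
after step 6 (op6 write(47)): value 47
once event 13 joins (op7's response, time 13), exhaustive search finds no witness
no escape via the 1 pending operation (op5): every completion choice fails
for example op1, op2, op3, op4, op6, op7 (pending dropped) fails at step 6: op7 read() → 50 is not legal there
for example op2, op1, op3, op4, op6, op7 (pending dropped) fails at step 1: op2 read() → 50 is not legal there

13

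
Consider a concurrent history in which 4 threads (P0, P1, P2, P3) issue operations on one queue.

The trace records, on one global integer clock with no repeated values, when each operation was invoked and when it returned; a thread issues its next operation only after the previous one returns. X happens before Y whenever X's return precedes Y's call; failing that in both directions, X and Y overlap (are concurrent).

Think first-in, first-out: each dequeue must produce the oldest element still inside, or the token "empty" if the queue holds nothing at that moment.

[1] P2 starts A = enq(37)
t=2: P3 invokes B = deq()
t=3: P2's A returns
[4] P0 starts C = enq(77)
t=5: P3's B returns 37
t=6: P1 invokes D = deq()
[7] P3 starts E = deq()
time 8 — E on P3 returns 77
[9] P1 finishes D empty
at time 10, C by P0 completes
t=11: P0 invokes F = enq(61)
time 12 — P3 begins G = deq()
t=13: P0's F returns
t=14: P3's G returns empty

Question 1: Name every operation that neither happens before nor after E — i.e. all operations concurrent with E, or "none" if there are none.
C, D

concurrent with E ([7,8]): every op whose interval crosses 7..8
A [1,3]: before
B [2,5]: before
C [4,10]: concurrent
D [6,9]: concurrent
F [11,13]: after
G [12,14]: after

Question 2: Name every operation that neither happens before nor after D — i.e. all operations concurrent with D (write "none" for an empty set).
C, E

D spans [6,9]; an op avoiding the whole window 6..9 is ordered, any other is concurrent
A [1,3]: before
B [2,5]: before
C [4,10]: concurrent
E [7,8]: concurrent
F [11,13]: after
G [12,14]: after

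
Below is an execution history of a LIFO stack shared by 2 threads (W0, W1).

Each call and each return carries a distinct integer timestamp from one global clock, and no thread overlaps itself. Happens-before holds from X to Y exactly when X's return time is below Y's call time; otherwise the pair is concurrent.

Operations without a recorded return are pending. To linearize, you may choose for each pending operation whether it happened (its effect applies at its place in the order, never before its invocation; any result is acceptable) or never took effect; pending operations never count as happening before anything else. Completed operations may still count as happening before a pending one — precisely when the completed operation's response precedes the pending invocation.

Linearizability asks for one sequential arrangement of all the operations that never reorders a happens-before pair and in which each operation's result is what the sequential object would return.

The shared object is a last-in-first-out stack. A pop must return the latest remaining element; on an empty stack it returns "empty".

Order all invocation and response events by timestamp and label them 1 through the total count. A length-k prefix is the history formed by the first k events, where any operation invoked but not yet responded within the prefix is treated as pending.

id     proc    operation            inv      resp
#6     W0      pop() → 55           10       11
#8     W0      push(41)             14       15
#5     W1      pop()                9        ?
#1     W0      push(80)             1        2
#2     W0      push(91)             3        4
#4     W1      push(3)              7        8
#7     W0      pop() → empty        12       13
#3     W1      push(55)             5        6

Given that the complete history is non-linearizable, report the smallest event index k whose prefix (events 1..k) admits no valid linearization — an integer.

13

events 1..12 are linearizable; a witness order is #1, #2, #3, #4, #5, #6:
step 1: #1 push(80) — stack <80>
step 2: #2 push(91) — stack <80,91>
step 3: #3 push(55) — stack <80,91,55>
step 4: #4 push(3) — stack <80,91,55,3>
step 5: #5 pop() (pending, included) — stack <80,91,55>
step 6: #6 pop() → 55 — stack <80,91>
adding event 13 (#7 responds at 13) leaves no legal real-time order
completion choices over the 1 pending operation (#5) were checked; none helps
e.g. #1, #2, #3, #4, #6, #7 (pending dropped): illegal at step 5, since #6 pop() → 55 cannot apply there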